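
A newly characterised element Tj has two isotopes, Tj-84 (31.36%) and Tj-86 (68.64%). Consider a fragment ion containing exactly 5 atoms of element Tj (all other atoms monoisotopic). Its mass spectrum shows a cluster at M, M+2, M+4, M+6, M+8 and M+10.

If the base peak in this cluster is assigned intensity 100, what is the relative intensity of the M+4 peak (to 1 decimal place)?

(0.3136 + 0.6864)^5 gives M 0.0030, M+2 0.0332, M+4 0.1453, M+6 0.3180, M+8 0.3481, M+10 0.1524; the largest is M+8.
P(M+8) = C(5,4) × 0.3136^1 × 0.6864^4 = 5 × 0.3136 × 0.22197757 = 0.348061 (base)
P(M+4) = C(5,2) × 0.3136^3 × 0.6864^2 = 10 × 0.03084098 × 0.47114496 = 0.145306
Relative intensity = 0.145306 / 0.348061 × 100 = 41.7

41.7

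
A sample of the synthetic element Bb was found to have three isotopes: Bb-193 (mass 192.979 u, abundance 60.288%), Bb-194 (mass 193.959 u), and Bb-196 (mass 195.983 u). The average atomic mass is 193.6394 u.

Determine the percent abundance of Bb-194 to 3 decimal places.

26.312%

The remaining 39.712% is split between Bb-194 (fraction x) and Bb-196 (fraction 0.39712 − x).
Substituting: 193.959x + 195.983(0.39712 − x) = 77.29622048
(193.959 − 195.983)x = -0.53254848  ⇒  x = 0.26312, y = 0.13400
Bb-194: 26.312%, Bb-196: 13.400%.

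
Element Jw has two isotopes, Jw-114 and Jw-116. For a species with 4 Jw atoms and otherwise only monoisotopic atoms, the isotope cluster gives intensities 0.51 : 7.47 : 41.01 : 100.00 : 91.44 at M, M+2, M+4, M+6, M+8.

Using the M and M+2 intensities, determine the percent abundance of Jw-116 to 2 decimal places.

Let p = fractional abundance of Jw-114. I(M+2)/I(M) = [C(4,1)·p^3·(1−p)] / p^4 = 4·(1−p)/p = 7.47/0.51 = 14.6471
(1−p)/p = 14.6471/4 = 3.6618  ⇒  p = 1/(1 + 3.6618) = 0.2145
Jw-114: 21.45%, Jw-116: 78.55%.

78.55%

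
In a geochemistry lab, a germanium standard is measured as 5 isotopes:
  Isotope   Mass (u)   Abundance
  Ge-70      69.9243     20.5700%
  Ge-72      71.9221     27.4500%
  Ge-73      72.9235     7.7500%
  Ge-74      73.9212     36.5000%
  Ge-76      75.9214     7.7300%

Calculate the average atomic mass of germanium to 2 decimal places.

72.63 u

Average mass = Σ (abundance × isotope mass) = 0.205700 × 69.9243 + 0.274500 × 71.9221 + 0.077500 × 72.9235 + 0.365000 × 73.9212 + 0.077300 × 75.9214
= 14.38343 + 19.74262 + 5.65157 + 26.98124 + 5.86872 = 72.62758 u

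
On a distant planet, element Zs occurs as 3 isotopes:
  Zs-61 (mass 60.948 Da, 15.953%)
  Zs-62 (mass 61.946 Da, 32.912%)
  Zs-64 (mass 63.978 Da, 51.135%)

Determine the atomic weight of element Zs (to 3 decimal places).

Weight each isotope mass by its fractional abundance: 0.15953 × 60.948 + 0.32912 × 61.946 + 0.51135 × 63.978
= 9.7230 + 20.3877 + 32.7152 = 62.8259 Da

62.826 Da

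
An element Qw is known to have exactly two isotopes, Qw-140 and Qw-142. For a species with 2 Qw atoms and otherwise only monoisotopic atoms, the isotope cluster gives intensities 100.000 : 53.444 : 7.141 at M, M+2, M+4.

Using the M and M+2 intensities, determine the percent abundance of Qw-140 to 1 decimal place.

78.9%

Let p = fractional abundance of Qw-140. I(M+2)/I(M) = [C(2,1)·p^1·(1−p)] / p^2 = 2·(1−p)/p = 53.444/100.000 = 0.5344
(1−p)/p = 0.5344/2 = 0.2672  ⇒  p = 1/(1 + 0.2672) = 0.7891
Qw-140: 78.9%, Qw-142: 21.1%.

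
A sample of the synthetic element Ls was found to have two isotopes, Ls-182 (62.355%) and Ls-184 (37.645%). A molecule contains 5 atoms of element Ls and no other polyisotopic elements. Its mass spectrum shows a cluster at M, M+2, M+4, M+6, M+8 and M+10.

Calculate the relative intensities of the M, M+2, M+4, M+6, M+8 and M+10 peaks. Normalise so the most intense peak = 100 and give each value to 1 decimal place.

Each Ls atom is independently Ls-182 (p = 0.62355) or Ls-184 (q = 0.37645); the cluster is the binomial expansion (p + q)^5.
P(M) = 0.62355^5 = 0.094266
P(M+2) = 5 × 0.62355^4 × 0.37645^1 = 0.284553
P(M+4) = 10 × 0.62355^3 × 0.37645^2 = 0.343580
P(M+6) = 10 × 0.62355^2 × 0.37645^3 = 0.207427
P(M+8) = 5 × 0.62355^1 × 0.37645^4 = 0.062614
P(M+10) = 0.37645^5 = 0.007560
The M+4 peak is largest (0.343580); scaling to 100 gives 27.4 : 82.8 : 100.0 : 60.4 : 18.2 : 2.2.

27.4 : 82.8 : 100.0 : 60.4 : 18.2 : 2.2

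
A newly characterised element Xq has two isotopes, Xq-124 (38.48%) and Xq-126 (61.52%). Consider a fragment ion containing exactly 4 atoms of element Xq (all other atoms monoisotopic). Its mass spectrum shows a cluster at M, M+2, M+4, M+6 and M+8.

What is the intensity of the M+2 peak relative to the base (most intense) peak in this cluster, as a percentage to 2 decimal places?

39.12%

Term probabilities: M 0.0219, M+2 0.1402, M+4 0.3362, M+6 0.3584, M+8 0.1432. Base peak = M+6.
P(M+6) = C(4,3) × 0.3848^1 × 0.6152^3 = 4 × 0.3848 × 0.23283538 = 0.358380 (base)
P(M+2) = C(4,1) × 0.3848^3 × 0.6152^1 = 4 × 0.05697774 × 0.6152 = 0.140211
Relative intensity = 0.140211 / 0.358380 × 100 = 39.12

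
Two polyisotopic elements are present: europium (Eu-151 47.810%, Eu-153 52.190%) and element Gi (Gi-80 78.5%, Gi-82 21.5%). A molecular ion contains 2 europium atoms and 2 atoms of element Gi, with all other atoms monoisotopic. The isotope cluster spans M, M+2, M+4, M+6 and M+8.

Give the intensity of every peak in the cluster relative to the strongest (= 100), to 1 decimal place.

36.6 : 100.0 : 90.2 : 29.9 : 3.3

Europium pattern (n=2): 0.22857961 : 0.49904078 : 0.27237961
Element Gi pattern (n=2): 0.616225 : 0.33755 : 0.046225
Convolve the two distributions (both contribute in 2-u steps):
  M: 0.22857961×0.616225 = 0.140856
  M+2: 0.22857961×0.33755 + 0.49904078×0.616225 = 0.384678
  M+4: 0.22857961×0.046225 + 0.49904078×0.33755 + 0.27237961×0.616225 = 0.346864
  M+6: 0.49904078×0.046225 + 0.27237961×0.33755 = 0.115010
  M+8: 0.27237961×0.046225 = 0.012591
Scale to base peak (0.384678) = 100: 36.6 : 100.0 : 90.2 : 29.9 : 3.3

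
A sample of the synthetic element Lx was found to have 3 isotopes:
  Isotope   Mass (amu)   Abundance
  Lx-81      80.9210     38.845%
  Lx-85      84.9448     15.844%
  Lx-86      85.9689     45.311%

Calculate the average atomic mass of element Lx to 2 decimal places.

The abundance-weighted mean is 0.38845 × 80.9210 + 0.15844 × 84.9448 + 0.45311 × 85.9689
= 31.43376 + 13.45865 + 38.95337 = 83.84578 amu

83.85 amu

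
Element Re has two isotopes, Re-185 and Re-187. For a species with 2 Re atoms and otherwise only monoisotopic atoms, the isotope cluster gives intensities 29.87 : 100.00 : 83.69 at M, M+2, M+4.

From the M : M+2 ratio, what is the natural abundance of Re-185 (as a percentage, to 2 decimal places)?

37.40%

Let p = fractional abundance of Re-185. I(M+2)/I(M) = [C(2,1)·p^1·(1−p)] / p^2 = 2·(1−p)/p = 100.00/29.87 = 3.3478
(1−p)/p = 3.3478/2 = 1.6739  ⇒  p = 1/(1 + 1.6739) = 0.3740
Re-185: 37.40%, Re-187: 62.60%.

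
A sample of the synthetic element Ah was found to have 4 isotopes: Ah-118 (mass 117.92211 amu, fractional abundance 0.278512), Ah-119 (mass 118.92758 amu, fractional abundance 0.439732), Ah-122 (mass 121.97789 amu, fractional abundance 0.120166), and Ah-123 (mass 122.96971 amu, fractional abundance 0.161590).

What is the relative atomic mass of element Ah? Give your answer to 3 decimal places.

Ar = Σ fᵢ·mᵢ = 0.278512 × 117.92211 + 0.439732 × 118.92758 + 0.120166 × 121.97789 + 0.161590 × 122.96971
= 32.842723 + 52.296263 + 14.657595 + 19.870675 = 119.667256 amu

119.667 amu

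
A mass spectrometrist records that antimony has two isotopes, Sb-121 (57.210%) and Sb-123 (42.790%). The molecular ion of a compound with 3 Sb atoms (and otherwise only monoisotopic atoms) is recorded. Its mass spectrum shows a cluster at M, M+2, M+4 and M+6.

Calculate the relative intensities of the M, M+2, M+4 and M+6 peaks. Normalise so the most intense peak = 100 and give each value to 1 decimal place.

44.6 : 100.0 : 74.8 : 18.6

Each Sb atom is independently Sb-121 (p = 0.57210) or Sb-123 (q = 0.42790); the cluster is the binomial expansion (p + q)^3.
P(M) = 0.57210^3 = 0.187247
P(M+2) = 3 × 0.57210^2 × 0.42790^1 = 0.420153
P(M+4) = 3 × 0.57210^1 × 0.42790^2 = 0.314252
P(M+6) = 0.42790^3 = 0.078348
The M+2 peak is largest (0.420153); scaling to 100 gives 44.6 : 100.0 : 74.8 : 18.6.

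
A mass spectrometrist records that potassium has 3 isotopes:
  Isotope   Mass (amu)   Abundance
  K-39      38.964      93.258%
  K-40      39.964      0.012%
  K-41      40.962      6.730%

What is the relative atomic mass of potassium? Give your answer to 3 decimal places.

39.099 amu

The abundance-weighted mean is 0.93258 × 38.964 + 0.00012 × 39.964 + 0.06730 × 40.962
= 36.3370 + 0.0048 + 2.7567 = 39.0985 amu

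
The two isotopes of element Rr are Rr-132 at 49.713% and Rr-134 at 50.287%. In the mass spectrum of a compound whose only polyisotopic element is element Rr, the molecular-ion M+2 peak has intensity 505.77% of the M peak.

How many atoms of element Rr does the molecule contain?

5

The M+2/M ratio from n Rr atoms is n · q/p = n · 0.50287/0.49713.
n = 5.0577 × 0.49713/0.50287 = 5.00 ≈ 5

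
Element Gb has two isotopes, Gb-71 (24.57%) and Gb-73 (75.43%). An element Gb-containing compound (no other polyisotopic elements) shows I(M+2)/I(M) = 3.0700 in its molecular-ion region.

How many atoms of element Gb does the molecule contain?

The M+2/M ratio from n Gb atoms is n · q/p = n · 0.7543/0.2457.
n = 3.0700 × 0.2457/0.7543 = 1.00 ≈ 1

1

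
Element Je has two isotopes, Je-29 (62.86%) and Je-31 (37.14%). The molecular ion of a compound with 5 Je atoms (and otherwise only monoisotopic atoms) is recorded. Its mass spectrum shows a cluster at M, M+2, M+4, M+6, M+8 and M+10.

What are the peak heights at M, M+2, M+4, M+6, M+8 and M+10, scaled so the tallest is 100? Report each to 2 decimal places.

28.65 : 84.63 : 100.00 : 59.08 : 17.45 : 2.06

Expanding (0.6286 + 0.3714)^5:
P(M) = 0.6286^5 = 0.098146
P(M+2) = 5 × 0.6286^4 × 0.3714^1 = 0.289941
P(M+4) = 10 × 0.6286^3 × 0.3714^2 = 0.342615
P(M+6) = 10 × 0.6286^2 × 0.3714^3 = 0.202430
P(M+8) = 5 × 0.6286^1 × 0.3714^4 = 0.059801
P(M+10) = 0.3714^5 = 0.007067
The M+4 peak is largest (0.342615); scaling to 100 gives 28.65 : 84.63 : 100.00 : 59.08 : 17.45 : 2.06.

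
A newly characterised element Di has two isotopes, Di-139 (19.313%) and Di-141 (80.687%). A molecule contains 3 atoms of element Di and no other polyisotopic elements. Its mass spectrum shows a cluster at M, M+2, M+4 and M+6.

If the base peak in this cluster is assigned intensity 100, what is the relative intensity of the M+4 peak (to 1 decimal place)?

(0.19313 + 0.80687)^3 gives M 0.0072, M+2 0.0903, M+4 0.3772, M+6 0.5253; the largest is M+6.
P(M+6) = C(3,3) × 0.19313^0 × 0.80687^3 = 1 × 1.0000 × 0.525304 = 0.525304 (base)
P(M+4) = C(3,2) × 0.19313^1 × 0.80687^2 = 3 × 0.19313 × 0.6510392 = 0.377206
Relative intensity = 0.377206 / 0.525304 × 100 = 71.8

71.8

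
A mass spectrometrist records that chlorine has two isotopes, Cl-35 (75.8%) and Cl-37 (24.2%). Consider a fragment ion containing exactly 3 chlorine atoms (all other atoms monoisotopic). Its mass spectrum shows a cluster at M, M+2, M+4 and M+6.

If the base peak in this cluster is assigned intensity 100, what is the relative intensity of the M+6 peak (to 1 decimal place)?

3.3

Binomial terms of (0.758 + 0.242)^3: M 0.4355, M+2 0.4171, M+4 0.1332, M+6 0.0142 → M is the base peak.
P(M) = C(3,0) × 0.758^3 × 0.242^0 = 1 × 0.43551951 × 1.0000 = 0.435520 (base)
P(M+6) = C(3,3) × 0.758^0 × 0.242^3 = 1 × 1.0000 × 0.01417249 = 0.014172
Relative intensity = 0.014172 / 0.435520 × 100 = 3.3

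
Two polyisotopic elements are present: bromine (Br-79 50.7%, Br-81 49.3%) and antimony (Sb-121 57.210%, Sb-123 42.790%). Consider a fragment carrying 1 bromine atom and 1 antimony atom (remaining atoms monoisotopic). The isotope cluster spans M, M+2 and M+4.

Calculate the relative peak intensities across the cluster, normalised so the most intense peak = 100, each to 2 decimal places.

Bromine pattern (n=1): 0.5070 : 0.4930
Antimony pattern (n=1): 0.5721 : 0.4279
Convolve the two distributions (both contribute in 2-u steps):
  M: 0.5070×0.5721 = 0.290055
  M+2: 0.5070×0.4279 + 0.4930×0.5721 = 0.498991
  M+4: 0.4930×0.4279 = 0.210955
Scale to base peak (0.498991) = 100: 58.13 : 100.00 : 42.28

58.13 : 100.00 : 42.28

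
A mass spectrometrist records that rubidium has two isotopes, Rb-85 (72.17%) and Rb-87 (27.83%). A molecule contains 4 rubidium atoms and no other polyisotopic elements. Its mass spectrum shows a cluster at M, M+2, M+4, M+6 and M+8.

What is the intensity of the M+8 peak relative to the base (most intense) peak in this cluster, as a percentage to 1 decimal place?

1.4%

Binomial terms of (0.7217 + 0.2783)^4: M 0.2713, M+2 0.4184, M+4 0.2420, M+6 0.0622, M+8 0.0060 → M+2 is the base peak.
P(M+2) = C(4,1) × 0.7217^3 × 0.2783^1 = 4 × 0.37589809 × 0.2783 = 0.418450 (base)
P(M+8) = C(4,4) × 0.7217^0 × 0.2783^4 = 1 × 1.0000 × 0.00599864 = 0.005999
Relative intensity = 0.005999 / 0.418450 × 100 = 1.4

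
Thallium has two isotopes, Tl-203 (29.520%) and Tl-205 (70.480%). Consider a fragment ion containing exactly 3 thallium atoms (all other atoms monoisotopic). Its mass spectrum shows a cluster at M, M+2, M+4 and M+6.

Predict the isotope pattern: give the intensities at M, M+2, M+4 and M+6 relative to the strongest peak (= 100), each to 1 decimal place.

The 3 Tl atoms are independent, so intensities follow the terms of (0.29520 + 0.70480)^3.
P(M) = 0.29520^3 = 0.025725
P(M+2) = 3 × 0.29520^2 × 0.70480^1 = 0.184255
P(M+4) = 3 × 0.29520^1 × 0.70480^2 = 0.439916
P(M+6) = 0.70480^3 = 0.350104
The M+4 peak is largest (0.439916); scaling to 100 gives 5.8 : 41.9 : 100.0 : 79.6.

5.8 : 41.9 : 100.0 : 79.6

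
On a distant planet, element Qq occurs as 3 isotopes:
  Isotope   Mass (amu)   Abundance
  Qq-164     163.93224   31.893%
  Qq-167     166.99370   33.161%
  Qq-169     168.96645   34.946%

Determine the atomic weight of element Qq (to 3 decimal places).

Weight each isotope mass by its fractional abundance: 0.31893 × 163.93224 + 0.33161 × 166.99370 + 0.34946 × 168.96645
= 52.282909 + 55.376781 + 59.047016 = 166.706706 amu

166.707 amu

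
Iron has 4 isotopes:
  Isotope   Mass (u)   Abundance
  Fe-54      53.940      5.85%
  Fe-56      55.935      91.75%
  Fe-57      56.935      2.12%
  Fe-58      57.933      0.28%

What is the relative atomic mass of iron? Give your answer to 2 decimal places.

55.85 u

The abundance-weighted mean is 0.0585 × 53.940 + 0.9175 × 55.935 + 0.0212 × 56.935 + 0.0028 × 57.933
= 3.1555 + 51.3204 + 1.2070 + 0.1622 = 55.8451 u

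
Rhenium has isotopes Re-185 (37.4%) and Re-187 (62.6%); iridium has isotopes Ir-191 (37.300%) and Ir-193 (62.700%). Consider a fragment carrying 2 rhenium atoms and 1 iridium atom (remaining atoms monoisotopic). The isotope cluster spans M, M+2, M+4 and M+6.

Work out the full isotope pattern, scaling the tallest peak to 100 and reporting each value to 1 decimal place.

11.9 : 59.7 : 100.0 : 55.9

Rhenium pattern (n=2): 0.139876 : 0.468248 : 0.391876
Iridium pattern (n=1): 0.3730 : 0.6270
Convolve the two distributions (both contribute in 2-u steps):
  M: 0.139876×0.3730 = 0.052174
  M+2: 0.139876×0.6270 + 0.468248×0.3730 = 0.262359
  M+4: 0.468248×0.6270 + 0.391876×0.3730 = 0.439761
  M+6: 0.391876×0.6270 = 0.245706
Scale to base peak (0.439761) = 100: 11.9 : 59.7 : 100.0 : 55.9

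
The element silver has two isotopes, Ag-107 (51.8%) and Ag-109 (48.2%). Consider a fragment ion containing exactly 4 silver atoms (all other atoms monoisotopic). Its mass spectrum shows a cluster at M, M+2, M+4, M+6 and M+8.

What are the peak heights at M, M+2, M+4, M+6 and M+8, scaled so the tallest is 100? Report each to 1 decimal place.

Each Ag atom is independently Ag-107 (p = 0.518) or Ag-109 (q = 0.482); the cluster is the binomial expansion (p + q)^4.
P(M) = 0.518^4 = 0.071998
P(M+2) = 4 × 0.518^3 × 0.482^1 = 0.267976
P(M+4) = 6 × 0.518^2 × 0.482^2 = 0.374029
P(M+6) = 4 × 0.518^1 × 0.482^3 = 0.232023
P(M+8) = 0.482^4 = 0.053974
The M+4 peak is largest (0.374029); scaling to 100 gives 19.2 : 71.6 : 100.0 : 62.0 : 14.4.

19.2 : 71.6 : 100.0 : 62.0 : 14.4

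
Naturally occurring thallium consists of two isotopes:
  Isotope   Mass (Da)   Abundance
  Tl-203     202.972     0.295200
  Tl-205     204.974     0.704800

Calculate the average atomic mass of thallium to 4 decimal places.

Ar = Σ fᵢ·mᵢ = 0.295200 × 202.972 + 0.704800 × 204.974
= 59.91733 + 144.46568 = 204.38301 Da

204.3830 Da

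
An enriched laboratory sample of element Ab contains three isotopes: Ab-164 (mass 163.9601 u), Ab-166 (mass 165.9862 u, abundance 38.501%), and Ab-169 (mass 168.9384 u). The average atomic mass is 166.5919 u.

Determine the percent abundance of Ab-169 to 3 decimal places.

The remaining 61.499% is split between Ab-164 (fraction x) and Ab-169 (fraction 0.61499 − x).
Substituting: 163.9601x + 168.9384(0.61499 − x) = 102.685553138
(163.9601 − 168.9384)x = -1.209873478  ⇒  x = 0.24303, y = 0.37196
Ab-164: 24.303%, Ab-169: 37.196%.

37.196%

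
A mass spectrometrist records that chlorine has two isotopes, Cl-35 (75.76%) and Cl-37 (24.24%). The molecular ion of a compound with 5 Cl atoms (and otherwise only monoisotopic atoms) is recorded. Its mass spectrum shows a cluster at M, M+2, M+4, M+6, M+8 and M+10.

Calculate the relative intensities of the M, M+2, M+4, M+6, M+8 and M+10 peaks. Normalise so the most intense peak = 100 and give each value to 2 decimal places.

62.51 : 100.00 : 63.99 : 20.47 : 3.28 : 0.21

Expanding (0.7576 + 0.2424)^5:
P(M) = 0.7576^5 = 0.249574
P(M+2) = 5 × 0.7576^4 × 0.2424^1 = 0.399266
P(M+4) = 10 × 0.7576^3 × 0.2424^2 = 0.255497
P(M+6) = 10 × 0.7576^2 × 0.2424^3 = 0.081748
P(M+8) = 5 × 0.7576^1 × 0.2424^4 = 0.013078
P(M+10) = 0.2424^5 = 0.000837
The M+2 peak is largest (0.399266); scaling to 100 gives 62.51 : 100.00 : 63.99 : 20.47 : 3.28 : 0.21.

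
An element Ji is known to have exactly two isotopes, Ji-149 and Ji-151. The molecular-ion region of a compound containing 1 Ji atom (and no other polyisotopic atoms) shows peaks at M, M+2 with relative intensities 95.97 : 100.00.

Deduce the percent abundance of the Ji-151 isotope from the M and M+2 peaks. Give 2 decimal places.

51.03%

If p is the fraction of Ji that is Ji-149, then I(M+2)/I(M) = [C(1,1)·p^0·(1−p)] / p^1 = 1·(1−p)/p = 100.00/95.97 = 1.0420
(1−p)/p = 1.0420/1 = 1.0420  ⇒  p = 1/(1 + 1.0420) = 0.4897
Ji-149: 48.97%, Ji-151: 51.03%.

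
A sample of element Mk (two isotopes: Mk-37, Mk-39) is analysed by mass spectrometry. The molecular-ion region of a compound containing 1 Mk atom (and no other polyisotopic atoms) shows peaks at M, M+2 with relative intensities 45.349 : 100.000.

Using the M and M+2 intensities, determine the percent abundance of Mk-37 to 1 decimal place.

31.2%

If p is the fraction of Mk that is Mk-37, then I(M+2)/I(M) = [C(1,1)·p^0·(1−p)] / p^1 = 1·(1−p)/p = 100.000/45.349 = 2.2051
(1−p)/p = 2.2051/1 = 2.2051  ⇒  p = 1/(1 + 2.2051) = 0.3120
Mk-37: 31.2%, Mk-39: 68.8%.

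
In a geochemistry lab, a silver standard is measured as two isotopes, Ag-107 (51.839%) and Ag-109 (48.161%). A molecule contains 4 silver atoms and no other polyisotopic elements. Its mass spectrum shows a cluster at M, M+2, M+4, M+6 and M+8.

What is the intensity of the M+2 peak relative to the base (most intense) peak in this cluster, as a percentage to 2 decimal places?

Term probabilities: M 0.0722, M+2 0.2684, M+4 0.3740, M+6 0.2316, M+8 0.0538. Base peak = M+4.
P(M+4) = C(4,2) × 0.51839^2 × 0.48161^2 = 6 × 0.26872819 × 0.23194819 = 0.373986 (base)
P(M+2) = C(4,1) × 0.51839^3 × 0.48161^1 = 4 × 0.13930601 × 0.48161 = 0.268365
Relative intensity = 0.268365 / 0.373986 × 100 = 71.76

71.76%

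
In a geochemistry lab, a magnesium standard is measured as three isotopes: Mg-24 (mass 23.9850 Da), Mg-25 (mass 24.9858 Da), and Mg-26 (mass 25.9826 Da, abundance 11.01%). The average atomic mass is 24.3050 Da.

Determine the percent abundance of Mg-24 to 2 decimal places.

78.99%

The remaining 88.99% is split between Mg-24 (fraction x) and Mg-25 (fraction 0.8899 − x).
Substituting: 23.9850x + 24.9858(0.8899 − x) = 21.44431574
(23.9850 − 24.9858)x = -0.79054768  ⇒  x = 0.78992, y = 0.09998
Mg-24: 78.99%, Mg-25: 10.00%.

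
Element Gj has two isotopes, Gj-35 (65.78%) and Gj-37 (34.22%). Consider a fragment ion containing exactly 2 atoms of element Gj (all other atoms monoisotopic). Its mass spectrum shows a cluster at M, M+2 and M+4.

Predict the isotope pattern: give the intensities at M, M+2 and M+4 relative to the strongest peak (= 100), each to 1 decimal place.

Each Gj atom is independently Gj-35 (p = 0.6578) or Gj-37 (q = 0.3422); the cluster is the binomial expansion (p + q)^2.
P(M) = 0.6578^2 = 0.432701
P(M+2) = 2 × 0.6578^1 × 0.3422^1 = 0.450198
P(M+4) = 0.3422^2 = 0.117101
The M+2 peak is largest (0.450198); scaling to 100 gives 96.1 : 100.0 : 26.0.

96.1 : 100.0 : 26.0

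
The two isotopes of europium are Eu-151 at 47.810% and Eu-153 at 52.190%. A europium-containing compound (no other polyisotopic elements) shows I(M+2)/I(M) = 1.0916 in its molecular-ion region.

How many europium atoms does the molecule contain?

1

With n Eu atoms, P(M+2)/P(M) = C(n,1)·p^(n−1)q / p^n = n·q/p = n · 0.52190/0.47810.
n = 1.0916 × 0.47810/0.52190 = 1.00 ≈ 1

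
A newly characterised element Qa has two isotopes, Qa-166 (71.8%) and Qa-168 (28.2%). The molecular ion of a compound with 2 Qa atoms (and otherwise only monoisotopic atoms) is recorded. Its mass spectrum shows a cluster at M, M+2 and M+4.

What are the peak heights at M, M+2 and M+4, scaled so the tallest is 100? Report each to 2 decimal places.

Expanding (0.718 + 0.282)^2:
P(M) = 0.718^2 = 0.515524
P(M+2) = 2 × 0.718^1 × 0.282^1 = 0.404952
P(M+4) = 0.282^2 = 0.079524
The M peak is largest (0.515524); scaling to 100 gives 100.00 : 78.55 : 15.43.

100.00 : 78.55 : 15.43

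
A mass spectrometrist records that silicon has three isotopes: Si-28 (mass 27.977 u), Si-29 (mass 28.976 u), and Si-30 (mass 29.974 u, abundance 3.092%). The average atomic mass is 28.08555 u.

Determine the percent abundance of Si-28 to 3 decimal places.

92.223%

The remaining 96.908% is split between Si-28 (fraction x) and Si-29 (fraction 0.96908 − x).
Substituting: 27.977x + 28.976(0.96908 − x) = 27.15875392
(27.977 − 28.976)x = -0.92130816  ⇒  x = 0.92223, y = 0.04685
Si-28: 92.223%, Si-29: 4.685%.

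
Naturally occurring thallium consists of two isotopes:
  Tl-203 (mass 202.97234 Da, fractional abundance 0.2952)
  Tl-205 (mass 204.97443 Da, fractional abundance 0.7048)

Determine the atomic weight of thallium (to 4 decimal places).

204.3834 Da

Average mass = Σ (abundance × isotope mass) = 0.2952 × 202.97234 + 0.7048 × 204.97443
= 59.917435 + 144.465978 = 204.383413 Da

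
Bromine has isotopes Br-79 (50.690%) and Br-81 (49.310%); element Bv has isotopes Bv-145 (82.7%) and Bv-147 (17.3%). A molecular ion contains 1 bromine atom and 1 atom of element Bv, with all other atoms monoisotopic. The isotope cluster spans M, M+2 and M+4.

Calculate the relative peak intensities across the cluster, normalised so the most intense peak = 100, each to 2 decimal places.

84.60 : 100.00 : 17.22

Bromine pattern (n=1): 0.5069 : 0.4931
Element Bv pattern (n=1): 0.8270 : 0.1730
Convolve the two distributions (both contribute in 2-u steps):
  M: 0.5069×0.8270 = 0.419206
  M+2: 0.5069×0.1730 + 0.4931×0.8270 = 0.495487
  M+4: 0.4931×0.1730 = 0.085306
Scale to base peak (0.495487) = 100: 84.60 : 100.00 : 17.22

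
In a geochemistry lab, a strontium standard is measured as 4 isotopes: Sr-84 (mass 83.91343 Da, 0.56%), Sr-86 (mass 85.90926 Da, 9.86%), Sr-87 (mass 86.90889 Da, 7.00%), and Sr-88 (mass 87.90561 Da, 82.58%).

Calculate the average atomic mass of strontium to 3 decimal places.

The abundance-weighted mean is 0.0056 × 83.91343 + 0.0986 × 85.90926 + 0.0700 × 86.90889 + 0.8258 × 87.90561
= 0.469915 + 8.470653 + 6.083622 + 72.592453 = 87.616643 Da

87.617 Da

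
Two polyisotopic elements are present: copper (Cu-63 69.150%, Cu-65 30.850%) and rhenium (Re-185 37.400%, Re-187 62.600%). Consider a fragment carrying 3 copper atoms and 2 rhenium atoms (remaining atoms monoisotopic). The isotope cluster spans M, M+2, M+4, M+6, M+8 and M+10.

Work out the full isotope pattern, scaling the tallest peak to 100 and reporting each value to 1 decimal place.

Copper pattern (n=3): 0.33065611 : 0.44254842 : 0.19743483 : 0.02936064
Rhenium pattern (n=2): 0.139876 : 0.468248 : 0.391876
Convolve the two distributions (both contribute in 2-u steps):
  M: 0.33065611×0.139876 = 0.046251
  M+2: 0.33065611×0.468248 + 0.44254842×0.139876 = 0.216731
  M+4: 0.33065611×0.391876 + 0.44254842×0.468248 + 0.19743483×0.139876 = 0.364415
  M+6: 0.44254842×0.391876 + 0.19743483×0.468248 + 0.02936064×0.139876 = 0.269979
  M+8: 0.19743483×0.391876 + 0.02936064×0.468248 = 0.091118
  M+10: 0.02936064×0.391876 = 0.011506
Scale to base peak (0.364415) = 100: 12.7 : 59.5 : 100.0 : 74.1 : 25.0 : 3.2

12.7 : 59.5 : 100.0 : 74.1 : 25.0 : 3.2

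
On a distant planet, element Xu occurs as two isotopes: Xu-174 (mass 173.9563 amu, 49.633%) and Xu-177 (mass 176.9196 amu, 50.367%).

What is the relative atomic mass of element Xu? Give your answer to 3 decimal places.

Weight each isotope mass by its fractional abundance: 0.49633 × 173.9563 + 0.50367 × 176.9196
= 86.33973 + 89.10909 = 175.44882 amu

175.449 amu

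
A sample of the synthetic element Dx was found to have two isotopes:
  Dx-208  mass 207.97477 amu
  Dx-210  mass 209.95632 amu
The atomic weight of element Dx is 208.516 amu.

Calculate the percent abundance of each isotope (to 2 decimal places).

Dx-208: 72.69%, Dx-210: 27.31%

Let x be the fractional abundance of Dx-208; then Dx-210 has abundance 1 − x.
207.97477·x + 209.95632·(1 − x) = 208.516
(207.97477 − 209.95632)·x = 208.516 − 209.95632
x = -1.44032 / -1.98155 = 0.72687 → 72.69% Dx-208, 27.31% Dx-210.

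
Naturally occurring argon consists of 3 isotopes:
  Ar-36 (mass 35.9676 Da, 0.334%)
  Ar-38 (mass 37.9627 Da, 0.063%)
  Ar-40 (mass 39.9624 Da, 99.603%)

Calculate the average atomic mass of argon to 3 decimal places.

Ar = Σ fᵢ·mᵢ = 0.00334 × 35.9676 + 0.00063 × 37.9627 + 0.99603 × 39.9624
= 0.12013 + 0.02392 + 39.80375 = 39.94780 Da

39.948 Da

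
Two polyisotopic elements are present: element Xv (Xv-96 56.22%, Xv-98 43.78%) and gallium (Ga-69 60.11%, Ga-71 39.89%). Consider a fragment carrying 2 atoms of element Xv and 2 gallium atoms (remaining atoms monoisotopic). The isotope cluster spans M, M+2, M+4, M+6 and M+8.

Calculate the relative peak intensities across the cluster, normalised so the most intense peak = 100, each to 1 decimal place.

Element Xv pattern (n=2): 0.31606884 : 0.49226232 : 0.19166884
Gallium pattern (n=2): 0.36132121 : 0.47955758 : 0.15912121
Convolve the two distributions (both contribute in 2-u steps):
  M: 0.31606884×0.36132121 = 0.114202
  M+2: 0.31606884×0.47955758 + 0.49226232×0.36132121 = 0.329438
  M+4: 0.31606884×0.15912121 + 0.49226232×0.47955758 + 0.19166884×0.36132121 = 0.355615
  M+6: 0.49226232×0.15912121 + 0.19166884×0.47955758 = 0.170246
  M+8: 0.19166884×0.15912121 = 0.030499
Scale to base peak (0.355615) = 100: 32.1 : 92.6 : 100.0 : 47.9 : 8.6

32.1 : 92.6 : 100.0 : 47.9 : 8.6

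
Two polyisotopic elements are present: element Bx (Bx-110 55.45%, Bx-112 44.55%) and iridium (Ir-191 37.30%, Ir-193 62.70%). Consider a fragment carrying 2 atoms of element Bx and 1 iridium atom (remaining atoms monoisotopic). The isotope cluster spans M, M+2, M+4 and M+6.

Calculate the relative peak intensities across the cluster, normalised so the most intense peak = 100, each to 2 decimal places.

29.88 : 98.24 : 100.00 : 32.42

Element Bx pattern (n=2): 0.30747025 : 0.4940595 : 0.19847025
Iridium pattern (n=1): 0.3730 : 0.6270
Convolve the two distributions (both contribute in 2-u steps):
  M: 0.30747025×0.3730 = 0.114686
  M+2: 0.30747025×0.6270 + 0.4940595×0.3730 = 0.377068
  M+4: 0.4940595×0.6270 + 0.19847025×0.3730 = 0.383805
  M+6: 0.19847025×0.6270 = 0.124441
Scale to base peak (0.383805) = 100: 29.88 : 98.24 : 100.00 : 32.42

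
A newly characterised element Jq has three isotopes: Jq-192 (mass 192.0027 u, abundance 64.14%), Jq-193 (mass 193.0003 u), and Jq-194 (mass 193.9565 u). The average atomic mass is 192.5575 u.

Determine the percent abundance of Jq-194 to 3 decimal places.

20.609%

The remaining 35.86% is split between Jq-193 (fraction x) and Jq-194 (fraction 0.3586 − x).
Substituting: 193.0003x + 193.9565(0.3586 − x) = 69.40696822
(193.0003 − 193.9565)x = -0.14583268  ⇒  x = 0.15251, y = 0.20609
Jq-193: 15.251%, Jq-194: 20.609%.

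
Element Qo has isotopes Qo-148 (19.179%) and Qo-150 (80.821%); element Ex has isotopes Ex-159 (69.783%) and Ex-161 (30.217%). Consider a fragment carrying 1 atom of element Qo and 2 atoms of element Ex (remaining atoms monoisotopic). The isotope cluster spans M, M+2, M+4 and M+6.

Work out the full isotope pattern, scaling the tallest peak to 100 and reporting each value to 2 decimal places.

Element Qo pattern (n=1): 0.19179 : 0.80821
Element Ex pattern (n=2): 0.48696671 : 0.42172658 : 0.09130671
Convolve the two distributions (both contribute in 2-u steps):
  M: 0.19179×0.48696671 = 0.093395
  M+2: 0.19179×0.42172658 + 0.80821×0.48696671 = 0.474454
  M+4: 0.19179×0.09130671 + 0.80821×0.42172658 = 0.358355
  M+6: 0.80821×0.09130671 = 0.073795
Scale to base peak (0.474454) = 100: 19.68 : 100.00 : 75.53 : 15.55

19.68 : 100.00 : 75.53 : 15.55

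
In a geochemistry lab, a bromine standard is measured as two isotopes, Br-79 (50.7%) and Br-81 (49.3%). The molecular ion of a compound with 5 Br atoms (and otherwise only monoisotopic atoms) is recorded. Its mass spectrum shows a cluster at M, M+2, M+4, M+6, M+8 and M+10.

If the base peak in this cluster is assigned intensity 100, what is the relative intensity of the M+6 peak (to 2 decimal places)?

Term probabilities: M 0.0335, M+2 0.1629, M+4 0.3168, M+6 0.3080, M+8 0.1497, M+10 0.0291. Base peak = M+4.
P(M+4) = C(5,2) × 0.507^3 × 0.493^2 = 10 × 0.13032384 × 0.243049 = 0.316751 (base)
P(M+6) = C(5,3) × 0.507^2 × 0.493^3 = 10 × 0.257049 × 0.11982316 = 0.308004
Relative intensity = 0.308004 / 0.316751 × 100 = 97.24

97.24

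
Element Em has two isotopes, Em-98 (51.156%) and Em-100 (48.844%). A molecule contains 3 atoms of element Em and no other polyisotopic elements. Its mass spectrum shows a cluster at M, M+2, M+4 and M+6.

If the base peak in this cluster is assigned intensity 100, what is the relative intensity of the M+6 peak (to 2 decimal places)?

Binomial terms of (0.51156 + 0.48844)^3: M 0.1339, M+2 0.3835, M+4 0.3661, M+6 0.1165 → M+2 is the base peak.
P(M+2) = C(3,1) × 0.51156^2 × 0.48844^1 = 3 × 0.26169363 × 0.48844 = 0.383465 (base)
P(M+6) = C(3,3) × 0.51156^0 × 0.48844^3 = 1 × 1.0000 × 0.11652891 = 0.116529
Relative intensity = 0.116529 / 0.383465 × 100 = 30.39

30.39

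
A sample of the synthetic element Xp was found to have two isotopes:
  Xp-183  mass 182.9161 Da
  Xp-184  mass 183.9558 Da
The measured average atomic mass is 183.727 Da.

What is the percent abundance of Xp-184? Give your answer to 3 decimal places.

Let x be the fractional abundance of Xp-183; then Xp-184 has abundance 1 − x.
182.9161·x + 183.9558·(1 − x) = 183.727
(182.9161 − 183.9558)·x = 183.727 − 183.9558
x = -0.2288 / -1.0397 = 0.22006 → 22.006% Xp-183, 77.994% Xp-184.

77.994%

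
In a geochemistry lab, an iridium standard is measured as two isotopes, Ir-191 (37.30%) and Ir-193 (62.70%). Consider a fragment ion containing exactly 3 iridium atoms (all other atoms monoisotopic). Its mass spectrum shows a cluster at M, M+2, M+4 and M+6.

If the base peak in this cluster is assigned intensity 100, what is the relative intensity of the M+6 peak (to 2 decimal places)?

56.03

Term probabilities: M 0.0519, M+2 0.2617, M+4 0.4399, M+6 0.2465. Base peak = M+4.
P(M+4) = C(3,2) × 0.3730^1 × 0.6270^2 = 3 × 0.3730 × 0.393129 = 0.439911 (base)
P(M+6) = C(3,3) × 0.3730^0 × 0.6270^3 = 1 × 1.0000 × 0.24649188 = 0.246492
Relative intensity = 0.246492 / 0.439911 × 100 = 56.03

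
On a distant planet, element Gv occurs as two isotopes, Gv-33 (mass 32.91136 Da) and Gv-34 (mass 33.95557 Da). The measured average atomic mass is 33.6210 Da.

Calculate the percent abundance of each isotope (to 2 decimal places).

Gv-33: 32.04%, Gv-34: 67.96%

Writing the weighted mean with unknown fraction x of Gv-33:
32.91136·x + 33.95557·(1 − x) = 33.6210
(32.91136 − 33.95557)·x = 33.6210 − 33.95557
x = -0.33457 / -1.04421 = 0.32040 → 32.04% Gv-33, 67.96% Gv-34.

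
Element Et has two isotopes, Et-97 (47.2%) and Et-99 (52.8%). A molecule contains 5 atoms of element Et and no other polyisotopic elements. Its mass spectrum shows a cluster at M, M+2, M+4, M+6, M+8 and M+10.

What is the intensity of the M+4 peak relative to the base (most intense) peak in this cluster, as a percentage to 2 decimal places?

89.39%

Term probabilities: M 0.0234, M+2 0.1310, M+4 0.2932, M+6 0.3279, M+8 0.1834, M+10 0.0410. Base peak = M+6.
P(M+6) = C(5,3) × 0.472^2 × 0.528^3 = 10 × 0.222784 × 0.14719795 = 0.327933 (base)
P(M+4) = C(5,2) × 0.472^3 × 0.528^2 = 10 × 0.10515405 × 0.278784 = 0.293153
Relative intensity = 0.293153 / 0.327933 × 100 = 89.39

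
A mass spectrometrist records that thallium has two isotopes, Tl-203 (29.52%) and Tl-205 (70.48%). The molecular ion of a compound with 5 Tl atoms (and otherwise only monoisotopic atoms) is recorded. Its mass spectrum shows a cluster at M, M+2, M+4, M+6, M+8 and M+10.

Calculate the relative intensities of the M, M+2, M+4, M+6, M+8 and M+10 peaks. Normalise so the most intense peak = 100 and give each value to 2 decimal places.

Each Tl atom is independently Tl-203 (p = 0.2952) or Tl-205 (q = 0.7048); the cluster is the binomial expansion (p + q)^5.
P(M) = 0.2952^5 = 0.002242
P(M+2) = 5 × 0.2952^4 × 0.7048^1 = 0.026761
P(M+4) = 10 × 0.2952^3 × 0.7048^2 = 0.127785
P(M+6) = 10 × 0.2952^2 × 0.7048^3 = 0.305092
P(M+8) = 5 × 0.2952^1 × 0.7048^4 = 0.364208
P(M+10) = 0.7048^5 = 0.173912
The M+8 peak is largest (0.364208); scaling to 100 gives 0.62 : 7.35 : 35.09 : 83.77 : 100.00 : 47.75.

0.62 : 7.35 : 35.09 : 83.77 : 100.00 : 47.75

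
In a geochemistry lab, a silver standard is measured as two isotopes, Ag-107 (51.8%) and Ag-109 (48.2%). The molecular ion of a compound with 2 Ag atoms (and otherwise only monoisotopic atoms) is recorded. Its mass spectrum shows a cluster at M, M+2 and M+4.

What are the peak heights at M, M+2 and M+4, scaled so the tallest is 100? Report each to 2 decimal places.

53.73 : 100.00 : 46.53

The 2 Ag atoms are independent, so intensities follow the terms of (0.518 + 0.482)^2.
P(M) = 0.518^2 = 0.268324
P(M+2) = 2 × 0.518^1 × 0.482^1 = 0.499352
P(M+4) = 0.482^2 = 0.232324
The M+2 peak is largest (0.499352); scaling to 100 gives 53.73 : 100.00 : 46.53.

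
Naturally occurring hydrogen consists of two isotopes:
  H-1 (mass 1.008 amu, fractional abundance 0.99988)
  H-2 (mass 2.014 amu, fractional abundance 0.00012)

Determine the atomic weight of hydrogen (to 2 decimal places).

Ar = Σ fᵢ·mᵢ = 0.99988 × 1.008 + 0.00012 × 2.014
= 1.0079 + 0.0002 = 1.0081 amu

1.01 amu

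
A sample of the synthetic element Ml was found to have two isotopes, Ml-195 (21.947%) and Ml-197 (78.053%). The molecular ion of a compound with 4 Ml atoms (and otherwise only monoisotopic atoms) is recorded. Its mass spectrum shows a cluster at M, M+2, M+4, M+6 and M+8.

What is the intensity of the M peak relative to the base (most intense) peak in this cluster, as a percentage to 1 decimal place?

Term probabilities: M 0.0023, M+2 0.0330, M+4 0.1761, M+6 0.4174, M+8 0.3712. Base peak = M+6.
P(M+6) = C(4,3) × 0.21947^1 × 0.78053^3 = 4 × 0.21947 × 0.47552001 = 0.417450 (base)
P(M) = C(4,0) × 0.21947^4 × 0.78053^0 = 1 × 0.00232007 × 1.0000 = 0.002320
Relative intensity = 0.002320 / 0.417450 × 100 = 0.6

0.6%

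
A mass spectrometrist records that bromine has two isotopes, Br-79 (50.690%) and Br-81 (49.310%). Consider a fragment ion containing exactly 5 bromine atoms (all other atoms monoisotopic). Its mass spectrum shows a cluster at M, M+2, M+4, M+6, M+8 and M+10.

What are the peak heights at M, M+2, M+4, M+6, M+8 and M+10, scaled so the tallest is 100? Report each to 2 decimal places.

10.57 : 51.40 : 100.00 : 97.28 : 47.31 : 9.21

The 5 Br atoms are independent, so intensities follow the terms of (0.50690 + 0.49310)^5.
P(M) = 0.50690^5 = 0.033467
P(M+2) = 5 × 0.50690^4 × 0.49310^1 = 0.162777
P(M+4) = 10 × 0.50690^3 × 0.49310^2 = 0.316692
P(M+6) = 10 × 0.50690^2 × 0.49310^3 = 0.308070
P(M+8) = 5 × 0.50690^1 × 0.49310^4 = 0.149842
P(M+10) = 0.49310^5 = 0.029152
The M+4 peak is largest (0.316692); scaling to 100 gives 10.57 : 51.40 : 100.00 : 97.28 : 47.31 : 9.21.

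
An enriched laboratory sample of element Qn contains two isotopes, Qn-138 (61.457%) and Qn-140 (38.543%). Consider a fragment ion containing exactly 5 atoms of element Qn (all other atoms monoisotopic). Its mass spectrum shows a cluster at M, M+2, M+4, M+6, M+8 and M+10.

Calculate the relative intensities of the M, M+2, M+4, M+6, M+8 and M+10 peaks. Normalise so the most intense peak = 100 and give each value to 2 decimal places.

25.42 : 79.73 : 100.00 : 62.72 : 19.67 : 2.47

Each Qn atom is independently Qn-138 (p = 0.61457) or Qn-140 (q = 0.38543); the cluster is the binomial expansion (p + q)^5.
P(M) = 0.61457^5 = 0.087671
P(M+2) = 5 × 0.61457^4 × 0.38543^1 = 0.274917
P(M+4) = 10 × 0.61457^3 × 0.38543^2 = 0.344830
P(M+6) = 10 × 0.61457^2 × 0.38543^3 = 0.216262
P(M+8) = 5 × 0.61457^1 × 0.38543^4 = 0.067815
P(M+10) = 0.38543^5 = 0.008506
The M+4 peak is largest (0.344830); scaling to 100 gives 25.42 : 79.73 : 100.00 : 62.72 : 19.67 : 2.47.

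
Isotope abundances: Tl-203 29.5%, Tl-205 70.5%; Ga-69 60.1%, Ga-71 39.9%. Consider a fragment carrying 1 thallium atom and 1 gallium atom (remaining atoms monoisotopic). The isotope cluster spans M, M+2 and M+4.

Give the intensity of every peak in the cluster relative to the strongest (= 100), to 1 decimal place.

32.7 : 100.0 : 52.0

Thallium pattern (n=1): 0.2950 : 0.7050
Gallium pattern (n=1): 0.6010 : 0.3990
Convolve the two distributions (both contribute in 2-u steps):
  M: 0.2950×0.6010 = 0.177295
  M+2: 0.2950×0.3990 + 0.7050×0.6010 = 0.541410
  M+4: 0.7050×0.3990 = 0.281295
Scale to base peak (0.541410) = 100: 32.7 : 100.0 : 52.0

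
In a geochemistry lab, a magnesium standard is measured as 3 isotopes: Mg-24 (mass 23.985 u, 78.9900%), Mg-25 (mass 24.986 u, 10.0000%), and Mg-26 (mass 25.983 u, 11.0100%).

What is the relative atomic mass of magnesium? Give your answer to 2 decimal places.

The abundance-weighted mean is 0.789900 × 23.985 + 0.100000 × 24.986 + 0.110100 × 25.983
= 18.9458 + 2.4986 + 2.8607 = 24.3051 u

24.31 u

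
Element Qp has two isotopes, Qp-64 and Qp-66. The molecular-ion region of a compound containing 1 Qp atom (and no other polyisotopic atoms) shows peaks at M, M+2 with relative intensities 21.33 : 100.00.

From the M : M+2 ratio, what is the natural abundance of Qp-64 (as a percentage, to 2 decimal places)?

Write p for the Qp-64 fraction. I(M+2)/I(M) = [C(1,1)·p^0·(1−p)] / p^1 = 1·(1−p)/p = 100.00/21.33 = 4.6882
(1−p)/p = 4.6882/1 = 4.6882  ⇒  p = 1/(1 + 4.6882) = 0.1758
Qp-64: 17.58%, Qp-66: 82.42%.

17.58%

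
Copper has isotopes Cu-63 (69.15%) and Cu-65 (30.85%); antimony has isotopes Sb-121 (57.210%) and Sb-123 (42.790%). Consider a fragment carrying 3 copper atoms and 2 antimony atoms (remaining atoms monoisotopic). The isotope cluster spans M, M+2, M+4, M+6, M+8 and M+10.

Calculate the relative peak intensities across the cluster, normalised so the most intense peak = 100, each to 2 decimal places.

Copper pattern (n=3): 0.33065611 : 0.44254842 : 0.19743483 : 0.02936064
Antimony pattern (n=2): 0.32729841 : 0.48960318 : 0.18309841
Convolve the two distributions (both contribute in 2-u steps):
  M: 0.33065611×0.32729841 = 0.108223
  M+2: 0.33065611×0.48960318 + 0.44254842×0.32729841 = 0.306736
  M+4: 0.33065611×0.18309841 + 0.44254842×0.48960318 + 0.19743483×0.32729841 = 0.341836
  M+6: 0.44254842×0.18309841 + 0.19743483×0.48960318 + 0.02936064×0.32729841 = 0.187304
  M+8: 0.19743483×0.18309841 + 0.02936064×0.48960318 = 0.050525
  M+10: 0.02936064×0.18309841 = 0.005376
Scale to base peak (0.341836) = 100: 31.66 : 89.73 : 100.00 : 54.79 : 14.78 : 1.57

31.66 : 89.73 : 100.00 : 54.79 : 14.78 : 1.57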